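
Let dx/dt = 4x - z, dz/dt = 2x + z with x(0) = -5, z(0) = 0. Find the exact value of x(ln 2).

A = [[4,-1],[2,1]]; eigenvalues λ = 3, 2.
Eigenvectors: (-1,-1) for λ=3, (1,2) for λ=2.
From the initial condition, c_1 = 10, c_2 = 5.
x(ln 2) = (10)(2^3)(-1) + (5)(2^2)(1) = -60.

-60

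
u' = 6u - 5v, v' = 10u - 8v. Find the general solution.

u(t) = -K_1e^(-t)sin(t) + 2K_1e^(-t)cos(t) + 2K_2e^(-t)sin(t) + K_2e^(-t)cos(t), v(t) = -K_1e^(-t)sin(t) + 3K_1e^(-t)cos(t) + 3K_2e^(-t)sin(t) + K_2e^(-t)cos(t)

Coefficient matrix A = [[6, -5], [10, -8]].
Characteristic polynomial det(A - λI) = λ^2 + 2λ + 2 = 0.
Eigenvalues λ = -1 ± i (complex conjugate pair).
For λ=-1+i: an eigenvector is (2,3) - i(-1,-1) = (2 + i, 3 + i).
A real fundamental pair from Re and Im of e^((-1+i)t)v: X_1 = e^(-t)(cos(t)·(2,3) + sin(t)·(-1,-1)), X_2 = e^(-t)(sin(t)·(2,3) - cos(t)·(-1,-1)).
General solution: K_1X_1 + K_2X_2.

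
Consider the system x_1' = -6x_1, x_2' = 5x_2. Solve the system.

x_1(t) = -C_2e^(-6t), x_2(t) = C_1e^(5t)

Coefficient matrix A = [[-6, 0], [0, 5]].
Characteristic polynomial det(A - λI) = λ^2 + λ - 30 = 0.
Eigenvalues λ = 5, -6.
For λ=5: (A-λI) row 1 is [-11, 0], so an eigenvector is (0, 1).
For λ=-6: (A-λI) row 2 is [0, 11], so an eigenvector is (-1, 0).
General solution: C_1e^(5t)(0,1) + C_2e^(-6t)(-1,0).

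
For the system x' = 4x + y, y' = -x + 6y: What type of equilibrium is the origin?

unstable improper node

A = [[4,1],[-1,6]]; det(A-λI) = λ^2 - 10λ + 25.
repeated λ = 5 with a single eigenvector.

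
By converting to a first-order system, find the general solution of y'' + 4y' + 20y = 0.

Let x_1 = y, x_2 = y'. Then x_1' = x_2 and x_2' = -20x_1 - 4x_2.
A = [[0,1],[-20,-4]]; det(A-λI) = λ^2 + 4λ + 20.
Eigenvalues λ = -2 ± 4i.

y(t) = C_1e^(-2t)cos(4t) + C_2e^(-2t)sin(4t)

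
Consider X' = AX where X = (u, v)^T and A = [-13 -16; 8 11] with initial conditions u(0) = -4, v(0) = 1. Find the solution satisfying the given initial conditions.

Coefficient matrix A = [[-13, -16], [8, 11]].
Characteristic polynomial det(A - λI) = λ^2 + 2λ - 15 = 0.
Eigenvalues λ = -5, 3.
For λ=-5: (A-λI) row 1 is [-8, -16], so an eigenvector is (-2, 1).
For λ=3: (A-λI) row 1 is [-16, -16], so an eigenvector is (1, -1).
General solution: K_1e^(-5t)(-2,1) + K_2e^(3t)(1,-1).
Applying u(0)=-4, v(0)=1 gives K_1=3, K_2=2.

u(t) = 2e^(3t) - 6e^(-5t), v(t) = -2e^(3t) + 3e^(-5t)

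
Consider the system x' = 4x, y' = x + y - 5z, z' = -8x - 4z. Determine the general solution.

x(t) = C_1e^(4t), y(t) = 2C_1e^(4t) + C_2e^(t) + C_3e^(-4t), z(t) = -C_1e^(4t) + C_3e^(-4t)

Coefficient matrix A = [[4, 0, 0], [1, 1, -5], [-8, 0, -4]].
det(A - λI) = 0 gives eigenvalues λ = 4, 1, -4.
For λ=4: eigenvector (1,2,-1).
For λ=1: eigenvector (0,1,0).
For λ=-4: eigenvector (0,1,1).
General solution: C_1e^(4t)(1,2,-1) + C_2e^(t)(0,1,0) + C_3e^(-4t)(0,1,1).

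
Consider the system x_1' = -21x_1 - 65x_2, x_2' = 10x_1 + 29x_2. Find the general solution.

x_1(t) = -3C_1e^(4t)sin(5t) - 2C_1e^(4t)cos(5t) - 2C_2e^(4t)sin(5t) + 3C_2e^(4t)cos(5t), x_2(t) = C_1e^(4t)sin(5t) + C_1e^(4t)cos(5t) + C_2e^(4t)sin(5t) - C_2e^(4t)cos(5t)

Coefficient matrix A = [[-21, -65], [10, 29]].
Characteristic polynomial det(A - λI) = λ^2 - 8λ + 41 = 0.
Eigenvalues λ = 4 ± 5i (complex conjugate pair).
For λ=4+5i: an eigenvector is (-2,1) - i(-3,1) = (-2 + 3i, 1 - i).
A real fundamental pair from Re and Im of e^((4+5i)t)v: X_1 = e^(4t)(cos(5t)·(-2,1) + sin(5t)·(-3,1)), X_2 = e^(4t)(sin(5t)·(-2,1) - cos(5t)·(-3,1)).
General solution: C_1X_1 + C_2X_2.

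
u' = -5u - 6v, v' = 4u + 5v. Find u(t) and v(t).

Coefficient matrix A = [[-5, -6], [4, 5]].
Characteristic polynomial det(A - λI) = λ^2 - 1 = 0.
Eigenvalues λ = 1, -1.
For λ=1: (A-λI) row 1 is [-6, -6], so an eigenvector is (-1, 1).
For λ=-1: (A-λI) row 1 is [-4, -6], so an eigenvector is (3, -2).
General solution: C_1e^(t)(-1,1) + C_2e^(-t)(3,-2).

u(t) = -C_1e^(t) + 3C_2e^(-t), v(t) = C_1e^(t) - 2C_2e^(-t)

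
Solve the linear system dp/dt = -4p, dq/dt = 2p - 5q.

p(t) = -c_1e^(-4t), q(t) = -2c_1e^(-4t) - c_2e^(-5t)

Coefficient matrix A = [[-4, 0], [2, -5]].
Characteristic polynomial det(A - λI) = λ^2 + 9λ + 20 = 0.
Eigenvalues λ = -4, -5.
For λ=-4: (A-λI) row 2 is [2, -1], so an eigenvector is (-1, -2).
For λ=-5: (A-λI) row 1 is [1, 0], so an eigenvector is (0, -1).
General solution: c_1e^(-4t)(-1,-2) + c_2e^(-5t)(0,-1).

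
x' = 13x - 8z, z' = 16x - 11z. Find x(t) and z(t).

Coefficient matrix A = [[13, -8], [16, -11]].
Characteristic polynomial det(A - λI) = λ^2 - 2λ - 15 = 0.
Eigenvalues λ = 5, -3.
For λ=5: (A-λI) row 1 is [8, -8], so an eigenvector is (1, 1).
For λ=-3: (A-λI) row 1 is [16, -8], so an eigenvector is (1, 2).
General solution: K_1e^(5t)(1,1) + K_2e^(-3t)(1,2).

x(t) = K_1e^(5t) + K_2e^(-3t), z(t) = K_1e^(5t) + 2K_2e^(-3t)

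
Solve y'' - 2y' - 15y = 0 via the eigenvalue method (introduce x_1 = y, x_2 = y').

Let x_1 = y, x_2 = y'. Then x_1' = x_2 and x_2' = 15x_1 + 2x_2.
A = [[0,1],[15,2]]; det(A-λI) = λ^2 - 2λ - 15.
Eigenvalues λ = 5, -3 with eigenvectors (1,5), (1,-3).

y(t) = c_1e^(5t) + c_2e^(-3t)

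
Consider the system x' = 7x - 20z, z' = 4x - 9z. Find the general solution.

Coefficient matrix A = [[7, -20], [4, -9]].
Characteristic polynomial det(A - λI) = λ^2 + 2λ + 17 = 0.
Eigenvalues λ = -1 ± 4i (complex conjugate pair).
For λ=-1+4i: an eigenvector is (2,1) - i(-1,0) = (2 + i, 1).
A real fundamental pair from Re and Im of e^((-1+4i)t)v: X_1 = e^(-t)(cos(4t)·(2,1) + sin(4t)·(-1,0)), X_2 = e^(-t)(sin(4t)·(2,1) - cos(4t)·(-1,0)).
General solution: C_1X_1 + C_2X_2.

x(t) = -C_1e^(-t)sin(4t) + 2C_1e^(-t)cos(4t) + 2C_2e^(-t)sin(4t) + C_2e^(-t)cos(4t), z(t) = C_1e^(-t)cos(4t) + C_2e^(-t)sin(4t)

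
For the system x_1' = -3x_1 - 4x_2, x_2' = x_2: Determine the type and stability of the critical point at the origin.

saddle

A = [[-3,-4],[0,1]]; det(A-λI) = λ^2 + 2λ - 3.
λ = 1, -3: opposite signs.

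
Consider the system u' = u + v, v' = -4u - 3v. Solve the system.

Coefficient matrix A = [[1, 1], [-4, -3]].
Characteristic polynomial det(A - λI) = λ^2 + 2λ + 1 = 0.
Single eigenvalue λ = -1 with algebraic multiplicity 2.
Eigenvector v = (-1,2); generalized eigenvector w with (A-λI)w=v is (0,-1).
General solution: e^(-t)[K_1·v + K_2·(t·v + w)].

u(t) = -K_1e^(-t) - K_2te^(-t), v(t) = 2K_1e^(-t) + 2K_2te^(-t) - K_2e^(-t)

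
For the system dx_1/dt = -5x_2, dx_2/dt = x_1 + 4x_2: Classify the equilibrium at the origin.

unstable spiral

A = [[0,-5],[1,4]]; det(A-λI) = λ^2 - 4λ + 5.
λ = 2 ± i: positive real part.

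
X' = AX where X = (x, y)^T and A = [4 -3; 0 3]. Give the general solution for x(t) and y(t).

Coefficient matrix A = [[4, -3], [0, 3]].
Characteristic polynomial det(A - λI) = λ^2 - 7λ + 12 = 0.
Eigenvalues λ = 3, 4.
For λ=3: (A-λI) row 1 is [1, -3], so an eigenvector is (-3, -1).
For λ=4: (A-λI) row 1 is [0, -3], so an eigenvector is (1, 0).
General solution: K_1e^(3t)(-3,-1) + K_2e^(4t)(1,0).

x(t) = -3K_1e^(3t) + K_2e^(4t), y(t) = -K_1e^(3t)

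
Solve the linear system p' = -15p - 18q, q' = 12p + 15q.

p(t) = -C_1e^(3t) - 3C_2e^(-3t), q(t) = C_1e^(3t) + 2C_2e^(-3t)

Coefficient matrix A = [[-15, -18], [12, 15]].
Characteristic polynomial det(A - λI) = λ^2 - 9 = 0.
Eigenvalues λ = 3, -3.
For λ=3: (A-λI) row 1 is [-18, -18], so an eigenvector is (-1, 1).
For λ=-3: (A-λI) row 1 is [-12, -18], so an eigenvector is (-3, 2).
General solution: C_1e^(3t)(-1,1) + C_2e^(-3t)(-3,2).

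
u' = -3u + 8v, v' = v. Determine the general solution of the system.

u(t) = c_1e^(-3t) + 2c_2e^(t), v(t) = c_2e^(t)

Coefficient matrix A = [[-3, 8], [0, 1]].
Characteristic polynomial det(A - λI) = λ^2 + 2λ - 3 = 0.
Eigenvalues λ = -3, 1.
For λ=-3: (A-λI) row 1 is [0, 8], so an eigenvector is (1, 0).
For λ=1: (A-λI) row 1 is [-4, 8], so an eigenvector is (2, 1).
General solution: c_1e^(-3t)(1,0) + c_2e^(t)(2,1).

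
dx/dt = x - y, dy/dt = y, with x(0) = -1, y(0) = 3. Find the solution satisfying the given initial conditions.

Coefficient matrix A = [[1, -1], [0, 1]].
Characteristic polynomial det(A - λI) = λ^2 - 2λ + 1 = 0.
Single eigenvalue λ = 1 with algebraic multiplicity 2.
Eigenvector v = (1,0); generalized eigenvector w with (A-λI)w=v is (-1,-1).
General solution: e^(t)[c_1·v + c_2·(t·v + w)].
Applying x(0)=-1, y(0)=3 gives c_1=-4, c_2=-3.

x(t) = -3te^(t) - e^(t), y(t) = 3e^(t)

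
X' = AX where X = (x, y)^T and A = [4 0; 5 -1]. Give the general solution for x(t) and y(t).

Coefficient matrix A = [[4, 0], [5, -1]].
Characteristic polynomial det(A - λI) = λ^2 - 3λ - 4 = 0.
Eigenvalues λ = -1, 4.
For λ=-1: (A-λI) row 1 is [5, 0], so an eigenvector is (0, 1).
For λ=4: (A-λI) row 2 is [5, -5], so an eigenvector is (-1, -1).
General solution: c_1e^(-t)(0,1) + c_2e^(4t)(-1,-1).

x(t) = -c_2e^(4t), y(t) = c_1e^(-t) - c_2e^(4t)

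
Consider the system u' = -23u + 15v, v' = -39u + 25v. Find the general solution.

u(t) = 2K_1e^(t)sin(3t) + K_1e^(t)cos(3t) + K_2e^(t)sin(3t) - 2K_2e^(t)cos(3t), v(t) = 3K_1e^(t)sin(3t) + 2K_1e^(t)cos(3t) + 2K_2e^(t)sin(3t) - 3K_2e^(t)cos(3t)

Coefficient matrix A = [[-23, 15], [-39, 25]].
Characteristic polynomial det(A - λI) = λ^2 - 2λ + 10 = 0.
Eigenvalues λ = 1 ± 3i (complex conjugate pair).
For λ=1+3i: an eigenvector is (1,2) - i(2,3) = (1 - 2i, 2 - 3i).
A real fundamental pair from Re and Im of e^((1+3i)t)v: X_1 = e^(t)(cos(3t)·(1,2) + sin(3t)·(2,3)), X_2 = e^(t)(sin(3t)·(1,2) - cos(3t)·(2,3)).
General solution: K_1X_1 + K_2X_2.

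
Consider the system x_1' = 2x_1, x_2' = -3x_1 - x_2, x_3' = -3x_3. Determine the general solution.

Coefficient matrix A = [[2, 0, 0], [-3, -1, 0], [0, 0, -3]].
det(A - λI) = 0 gives eigenvalues λ = -3, 2, -1.
For λ=-3: eigenvector (0,0,1).
For λ=2: eigenvector (-1,1,0).
For λ=-1: eigenvector (0,1,0).
General solution: C_1e^(-3t)(0,0,1) + C_2e^(2t)(-1,1,0) + C_3e^(-t)(0,1,0).

x_1(t) = -C_2e^(2t), x_2(t) = C_2e^(2t) + C_3e^(-t), x_3(t) = C_1e^(-3t)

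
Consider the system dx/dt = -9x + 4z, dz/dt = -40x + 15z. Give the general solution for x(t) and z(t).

Coefficient matrix A = [[-9, 4], [-40, 15]].
Characteristic polynomial det(A - λI) = λ^2 - 6λ + 25 = 0.
Eigenvalues λ = 3 ± 4i (complex conjugate pair).
For λ=3+4i: an eigenvector is (0,-1) - i(-1,-3) = (0 + i, -1 + 3i).
A real fundamental pair from Re and Im of e^((3+4i)t)v: X_1 = e^(3t)(cos(4t)·(0,-1) + sin(4t)·(-1,-3)), X_2 = e^(3t)(sin(4t)·(0,-1) - cos(4t)·(-1,-3)).
General solution: c_1X_1 + c_2X_2.

x(t) = -c_1e^(3t)sin(4t) + c_2e^(3t)cos(4t), z(t) = -3c_1e^(3t)sin(4t) - c_1e^(3t)cos(4t) - c_2e^(3t)sin(4t) + 3c_2e^(3t)cos(4t)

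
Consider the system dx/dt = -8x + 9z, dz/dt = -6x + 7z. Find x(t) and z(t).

x(t) = -3K_1e^(-2t) - K_2e^(t), z(t) = -2K_1e^(-2t) - K_2e^(t)

Coefficient matrix A = [[-8, 9], [-6, 7]].
Characteristic polynomial det(A - λI) = λ^2 + λ - 2 = 0.
Eigenvalues λ = -2, 1.
For λ=-2: (A-λI) row 1 is [-6, 9], so an eigenvector is (-3, -2).
For λ=1: (A-λI) row 1 is [-9, 9], so an eigenvector is (-1, -1).
General solution: K_1e^(-2t)(-3,-2) + K_2e^(t)(-1,-1).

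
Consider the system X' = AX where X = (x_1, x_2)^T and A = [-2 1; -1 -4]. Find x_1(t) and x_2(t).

x_1(t) = C_1e^(-3t) + C_2te^(-3t) + 3C_2e^(-3t), x_2(t) = -C_1e^(-3t) - C_2te^(-3t) - 2C_2e^(-3t)

Coefficient matrix A = [[-2, 1], [-1, -4]].
Characteristic polynomial det(A - λI) = λ^2 + 6λ + 9 = 0.
Single eigenvalue λ = -3 with algebraic multiplicity 2.
Eigenvector v = (1,-1); generalized eigenvector w with (A-λI)w=v is (3,-2).
General solution: e^(-3t)[C_1·v + C_2·(t·v + w)].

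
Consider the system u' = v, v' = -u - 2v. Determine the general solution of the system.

u(t) = K_1e^(-t) + K_2te^(-t), v(t) = -K_1e^(-t) - K_2te^(-t) + K_2e^(-t)

Coefficient matrix A = [[0, 1], [-1, -2]].
Characteristic polynomial det(A - λI) = λ^2 + 2λ + 1 = 0.
Single eigenvalue λ = -1 with algebraic multiplicity 2.
Eigenvector v = (1,-1); generalized eigenvector w with (A-λI)w=v is (0,1).
General solution: e^(-t)[K_1·v + K_2·(t·v + w)].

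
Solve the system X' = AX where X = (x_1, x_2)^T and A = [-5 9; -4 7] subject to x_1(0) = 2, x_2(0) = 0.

x_1(t) = -12te^(t) + 2e^(t), x_2(t) = -8te^(t)

Coefficient matrix A = [[-5, 9], [-4, 7]].
Characteristic polynomial det(A - λI) = λ^2 - 2λ + 1 = 0.
Single eigenvalue λ = 1 with algebraic multiplicity 2.
Eigenvector v = (-3,-2); generalized eigenvector w with (A-λI)w=v is (-1,-1).
General solution: e^(t)[C_1·v + C_2·(t·v + w)].
Applying x_1(0)=2, x_2(0)=0 gives C_1=-2, C_2=4.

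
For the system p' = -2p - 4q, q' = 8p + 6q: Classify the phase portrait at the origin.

A = [[-2,-4],[8,6]]; det(A-λI) = λ^2 - 4λ + 20.
λ = 2 ± 4i: positive real part.

unstable spiral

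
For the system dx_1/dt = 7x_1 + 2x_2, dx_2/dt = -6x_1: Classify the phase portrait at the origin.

A = [[7,2],[-6,0]]; det(A-λI) = λ^2 - 7λ + 12.
λ = 3, 4: both positive.

unstable node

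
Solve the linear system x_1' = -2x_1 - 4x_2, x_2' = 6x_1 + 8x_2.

Coefficient matrix A = [[-2, -4], [6, 8]].
Characteristic polynomial det(A - λI) = λ^2 - 6λ + 8 = 0.
Eigenvalues λ = 4, 2.
For λ=4: (A-λI) row 1 is [-6, -4], so an eigenvector is (-2, 3).
For λ=2: (A-λI) row 1 is [-4, -4], so an eigenvector is (1, -1).
General solution: C_1e^(4t)(-2,3) + C_2e^(2t)(1,-1).

x_1(t) = -2C_1e^(4t) + C_2e^(2t), x_2(t) = 3C_1e^(4t) - C_2e^(2t)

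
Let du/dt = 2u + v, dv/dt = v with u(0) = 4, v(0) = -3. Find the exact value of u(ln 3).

A = [[2,1],[0,1]]; eigenvalues λ = 2, 1.
Eigenvectors: (-1,0) for λ=2, (1,-1) for λ=1.
From the initial condition, c_1 = -1, c_2 = 3.
u(ln 3) = (-1)(3^2)(-1) + (3)(3^1)(1) = 18.

18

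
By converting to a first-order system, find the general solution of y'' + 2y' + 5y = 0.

y(t) = c_1e^(-t)cos(2t) + c_2e^(-t)sin(2t)

Let x_1 = y, x_2 = y'. Then x_1' = x_2 and x_2' = -5x_1 - 2x_2.
A = [[0,1],[-5,-2]]; det(A-λI) = λ^2 + 2λ + 5.
Eigenvalues λ = -1 ± 2i.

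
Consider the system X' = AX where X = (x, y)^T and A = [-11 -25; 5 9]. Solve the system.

Coefficient matrix A = [[-11, -25], [5, 9]].
Characteristic polynomial det(A - λI) = λ^2 + 2λ + 26 = 0.
Eigenvalues λ = -1 ± 5i (complex conjugate pair).
For λ=-1+5i: an eigenvector is (1,0) - i(-2,1) = (1 + 2i, 0 - i).
A real fundamental pair from Re and Im of e^((-1+5i)t)v: X_1 = e^(-t)(cos(5t)·(1,0) + sin(5t)·(-2,1)), X_2 = e^(-t)(sin(5t)·(1,0) - cos(5t)·(-2,1)).
General solution: C_1X_1 + C_2X_2.

x(t) = -2C_1e^(-t)sin(5t) + C_1e^(-t)cos(5t) + C_2e^(-t)sin(5t) + 2C_2e^(-t)cos(5t), y(t) = C_1e^(-t)sin(5t) - C_2e^(-t)cos(5t)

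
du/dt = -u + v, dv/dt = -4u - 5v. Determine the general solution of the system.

u(t) = -C_1e^(-3t) - C_2te^(-3t) - 2C_2e^(-3t), v(t) = 2C_1e^(-3t) + 2C_2te^(-3t) + 3C_2e^(-3t)

Coefficient matrix A = [[-1, 1], [-4, -5]].
Characteristic polynomial det(A - λI) = λ^2 + 6λ + 9 = 0.
Single eigenvalue λ = -3 with algebraic multiplicity 2.
Eigenvector v = (-1,2); generalized eigenvector w with (A-λI)w=v is (-2,3).
General solution: e^(-3t)[C_1·v + C_2·(t·v + w)].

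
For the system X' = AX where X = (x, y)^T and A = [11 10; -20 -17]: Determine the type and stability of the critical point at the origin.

stable spiral

A = [[11,10],[-20,-17]]; det(A-λI) = λ^2 + 6λ + 13.
λ = -3 ± 2i: negative real part.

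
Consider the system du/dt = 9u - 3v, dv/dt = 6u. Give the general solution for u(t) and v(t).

Coefficient matrix A = [[9, -3], [6, 0]].
Characteristic polynomial det(A - λI) = λ^2 - 9λ + 18 = 0.
Eigenvalues λ = 6, 3.
For λ=6: (A-λI) row 1 is [3, -3], so an eigenvector is (1, 1).
For λ=3: (A-λI) row 1 is [6, -3], so an eigenvector is (-1, -2).
General solution: c_1e^(6t)(1,1) + c_2e^(3t)(-1,-2).

u(t) = c_1e^(6t) - c_2e^(3t), v(t) = c_1e^(6t) - 2c_2e^(3t)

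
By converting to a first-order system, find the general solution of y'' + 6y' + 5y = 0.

Let x_1 = y, x_2 = y'. Then x_1' = x_2 and x_2' = -5x_1 - 6x_2.
A = [[0,1],[-5,-6]]; det(A-λI) = λ^2 + 6λ + 5.
Eigenvalues λ = -1, -5 with eigenvectors (1,-1), (1,-5).

y(t) = c_1e^(-t) + c_2e^(-5t)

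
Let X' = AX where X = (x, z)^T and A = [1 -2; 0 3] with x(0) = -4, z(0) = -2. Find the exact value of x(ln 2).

4

A = [[1,-2],[0,3]]; eigenvalues λ = 3, 1.
Eigenvectors: (1,-1) for λ=3, (-1,0) for λ=1.
From the initial condition, c_1 = 2, c_2 = 6.
x(ln 2) = (2)(2^3)(1) + (6)(2^1)(-1) = 4.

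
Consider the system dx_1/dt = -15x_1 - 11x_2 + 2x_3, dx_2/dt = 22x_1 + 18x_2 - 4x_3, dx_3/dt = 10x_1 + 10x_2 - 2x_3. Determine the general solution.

x_1(t) = K_1e^(-4t) - K_2e^(3t) - 2K_3e^(2t), x_2(t) = -K_1e^(-4t) + 2K_2e^(3t) + 4K_3e^(2t), x_3(t) = 2K_2e^(3t) + 5K_3e^(2t)

Coefficient matrix A = [[-15, -11, 2], [22, 18, -4], [10, 10, -2]].
det(A - λI) = 0 gives eigenvalues λ = -4, 3, 2.
For λ=-4: eigenvector (1,-1,0).
For λ=3: eigenvector (-1,2,2).
For λ=2: eigenvector (-2,4,5).
General solution: K_1e^(-4t)(1,-1,0) + K_2e^(3t)(-1,2,2) + K_3e^(2t)(-2,4,5).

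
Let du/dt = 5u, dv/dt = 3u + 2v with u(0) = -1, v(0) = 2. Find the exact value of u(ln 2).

-32

A = [[5,0],[3,2]]; eigenvalues λ = 2, 5.
Eigenvectors: (0,-1) for λ=2, (1,1) for λ=5.
From the initial condition, c_1 = -3, c_2 = -1.
u(ln 2) = (-3)(2^2)(0) + (-1)(2^5)(1) = -32.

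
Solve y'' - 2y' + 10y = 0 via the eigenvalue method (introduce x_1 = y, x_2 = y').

Let x_1 = y, x_2 = y'. Then x_1' = x_2 and x_2' = -10x_1 + 2x_2.
A = [[0,1],[-10,2]]; det(A-λI) = λ^2 - 2λ + 10.
Eigenvalues λ = 1 ± 3i.

y(t) = c_1e^(t)cos(3t) + c_2e^(t)sin(3t)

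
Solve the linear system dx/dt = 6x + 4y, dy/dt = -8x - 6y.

Coefficient matrix A = [[6, 4], [-8, -6]].
Characteristic polynomial det(A - λI) = λ^2 - 4 = 0.
Eigenvalues λ = -2, 2.
For λ=-2: (A-λI) row 1 is [8, 4], so an eigenvector is (-1, 2).
For λ=2: (A-λI) row 1 is [4, 4], so an eigenvector is (1, -1).
General solution: c_1e^(-2t)(-1,2) + c_2e^(2t)(1,-1).

x(t) = -c_1e^(-2t) + c_2e^(2t), y(t) = 2c_1e^(-2t) - c_2e^(2t)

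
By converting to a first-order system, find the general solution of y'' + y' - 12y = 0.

y(t) = c_1e^(3t) + c_2e^(-4t)

Let x_1 = y, x_2 = y'. Then x_1' = x_2 and x_2' = 12x_1 - x_2.
A = [[0,1],[12,-1]]; det(A-λI) = λ^2 + λ - 12.
Eigenvalues λ = 3, -4 with eigenvectors (1,3), (1,-4).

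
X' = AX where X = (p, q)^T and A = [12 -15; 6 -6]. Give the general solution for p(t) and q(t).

p(t) = -2K_1e^(3t)sin(3t) + K_1e^(3t)cos(3t) + K_2e^(3t)sin(3t) + 2K_2e^(3t)cos(3t), q(t) = -K_1e^(3t)sin(3t) + K_1e^(3t)cos(3t) + K_2e^(3t)sin(3t) + K_2e^(3t)cos(3t)

Coefficient matrix A = [[12, -15], [6, -6]].
Characteristic polynomial det(A - λI) = λ^2 - 6λ + 18 = 0.
Eigenvalues λ = 3 ± 3i (complex conjugate pair).
For λ=3+3i: an eigenvector is (1,1) - i(-2,-1) = (1 + 2i, 1 + i).
A real fundamental pair from Re and Im of e^((3+3i)t)v: X_1 = e^(3t)(cos(3t)·(1,1) + sin(3t)·(-2,-1)), X_2 = e^(3t)(sin(3t)·(1,1) - cos(3t)·(-2,-1)).
General solution: K_1X_1 + K_2X_2.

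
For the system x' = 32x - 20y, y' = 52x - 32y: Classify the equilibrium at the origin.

center

A = [[32,-20],[52,-32]]; det(A-λI) = λ^2 + 16.
λ = 0 ± 4i: zero real part.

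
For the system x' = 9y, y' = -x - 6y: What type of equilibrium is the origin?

stable improper node

A = [[0,9],[-1,-6]]; det(A-λI) = λ^2 + 6λ + 9.
repeated λ = -3 with a single eigenvector.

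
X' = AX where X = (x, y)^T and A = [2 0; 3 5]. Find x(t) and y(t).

Coefficient matrix A = [[2, 0], [3, 5]].
Characteristic polynomial det(A - λI) = λ^2 - 7λ + 10 = 0.
Eigenvalues λ = 2, 5.
For λ=2: (A-λI) row 2 is [3, 3], so an eigenvector is (-1, 1).
For λ=5: (A-λI) row 1 is [-3, 0], so an eigenvector is (0, 1).
General solution: K_1e^(2t)(-1,1) + K_2e^(5t)(0,1).

x(t) = -K_1e^(2t), y(t) = K_1e^(2t) + K_2e^(5t)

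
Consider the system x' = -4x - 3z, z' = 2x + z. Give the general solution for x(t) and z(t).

Coefficient matrix A = [[-4, -3], [2, 1]].
Characteristic polynomial det(A - λI) = λ^2 + 3λ + 2 = 0.
Eigenvalues λ = -2, -1.
For λ=-2: (A-λI) row 1 is [-2, -3], so an eigenvector is (-3, 2).
For λ=-1: (A-λI) row 1 is [-3, -3], so an eigenvector is (-1, 1).
General solution: c_1e^(-2t)(-3,2) + c_2e^(-t)(-1,1).

x(t) = -3c_1e^(-2t) - c_2e^(-t), z(t) = 2c_1e^(-2t) + c_2e^(-t)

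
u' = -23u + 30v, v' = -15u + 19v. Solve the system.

Coefficient matrix A = [[-23, 30], [-15, 19]].
Characteristic polynomial det(A - λI) = λ^2 + 4λ + 13 = 0.
Eigenvalues λ = -2 ± 3i (complex conjugate pair).
For λ=-2+3i: an eigenvector is (1,1) - i(3,2) = (1 - 3i, 1 - 2i).
A real fundamental pair from Re and Im of e^((-2+3i)t)v: X_1 = e^(-2t)(cos(3t)·(1,1) + sin(3t)·(3,2)), X_2 = e^(-2t)(sin(3t)·(1,1) - cos(3t)·(3,2)).
General solution: c_1X_1 + c_2X_2.

u(t) = 3c_1e^(-2t)sin(3t) + c_1e^(-2t)cos(3t) + c_2e^(-2t)sin(3t) - 3c_2e^(-2t)cos(3t), v(t) = 2c_1e^(-2t)sin(3t) + c_1e^(-2t)cos(3t) + c_2e^(-2t)sin(3t) - 2c_2e^(-2t)cos(3t)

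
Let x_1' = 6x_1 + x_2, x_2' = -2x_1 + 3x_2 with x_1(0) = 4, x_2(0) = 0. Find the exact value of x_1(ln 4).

7168

A = [[6,1],[-2,3]]; eigenvalues λ = 4, 5.
Eigenvectors: (1,-2) for λ=4, (-1,1) for λ=5.
From the initial condition, c_1 = -4, c_2 = -8.
x_1(ln 4) = (-4)(4^4)(1) + (-8)(4^5)(-1) = 7168.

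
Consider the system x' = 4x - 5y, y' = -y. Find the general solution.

x(t) = C_1e^(-t) - C_2e^(4t), y(t) = C_1e^(-t)

Coefficient matrix A = [[4, -5], [0, -1]].
Characteristic polynomial det(A - λI) = λ^2 - 3λ - 4 = 0.
Eigenvalues λ = -1, 4.
For λ=-1: (A-λI) row 1 is [5, -5], so an eigenvector is (1, 1).
For λ=4: (A-λI) row 1 is [0, -5], so an eigenvector is (-1, 0).
General solution: C_1e^(-t)(1,1) + C_2e^(4t)(-1,0).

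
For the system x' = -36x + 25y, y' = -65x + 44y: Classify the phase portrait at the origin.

A = [[-36,25],[-65,44]]; det(A-λI) = λ^2 - 8λ + 41.
λ = 4 ± 5i: positive real part.

unstable spiral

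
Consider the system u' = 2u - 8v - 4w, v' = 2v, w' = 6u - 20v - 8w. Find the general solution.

u(t) = 2C_1e^(-4t) + C_3e^(-2t), v(t) = C_2e^(2t), w(t) = 3C_1e^(-4t) - 2C_2e^(2t) + C_3e^(-2t)

Coefficient matrix A = [[2, -8, -4], [0, 2, 0], [6, -20, -8]].
det(A - λI) = 0 gives eigenvalues λ = -4, 2, -2.
For λ=-4: eigenvector (2,0,3).
For λ=2: eigenvector (0,1,-2).
For λ=-2: eigenvector (1,0,1).
General solution: C_1e^(-4t)(2,0,3) + C_2e^(2t)(0,1,-2) + C_3e^(-2t)(1,0,1).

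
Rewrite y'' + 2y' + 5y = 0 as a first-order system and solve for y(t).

y(t) = c_1e^(-t)cos(2t) + c_2e^(-t)sin(2t)

Let x_1 = y, x_2 = y'. Then x_1' = x_2 and x_2' = -5x_1 - 2x_2.
A = [[0,1],[-5,-2]]; det(A-λI) = λ^2 + 2λ + 5.
Eigenvalues λ = -1 ± 2i.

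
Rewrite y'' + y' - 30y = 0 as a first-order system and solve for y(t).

Let x_1 = y, x_2 = y'. Then x_1' = x_2 and x_2' = 30x_1 - x_2.
A = [[0,1],[30,-1]]; det(A-λI) = λ^2 + λ - 30.
Eigenvalues λ = 5, -6 with eigenvectors (1,5), (1,-6).

y(t) = c_1e^(5t) + c_2e^(-6t)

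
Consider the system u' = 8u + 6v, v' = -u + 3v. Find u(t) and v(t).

Coefficient matrix A = [[8, 6], [-1, 3]].
Characteristic polynomial det(A - λI) = λ^2 - 11λ + 30 = 0.
Eigenvalues λ = 6, 5.
For λ=6: (A-λI) row 1 is [2, 6], so an eigenvector is (3, -1).
For λ=5: (A-λI) row 1 is [3, 6], so an eigenvector is (2, -1).
General solution: c_1e^(6t)(3,-1) + c_2e^(5t)(2,-1).

u(t) = 3c_1e^(6t) + 2c_2e^(5t), v(t) = -c_1e^(6t) - c_2e^(5t)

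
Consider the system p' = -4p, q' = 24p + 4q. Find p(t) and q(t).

Coefficient matrix A = [[-4, 0], [24, 4]].
Characteristic polynomial det(A - λI) = λ^2 - 16 = 0.
Eigenvalues λ = 4, -4.
For λ=4: (A-λI) row 1 is [-8, 0], so an eigenvector is (0, -1).
For λ=-4: (A-λI) row 2 is [24, 8], so an eigenvector is (-1, 3).
General solution: c_1e^(4t)(0,-1) + c_2e^(-4t)(-1,3).

p(t) = -c_2e^(-4t), q(t) = -c_1e^(4t) + 3c_2e^(-4t)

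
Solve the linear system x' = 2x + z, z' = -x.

Coefficient matrix A = [[2, 1], [-1, 0]].
Characteristic polynomial det(A - λI) = λ^2 - 2λ + 1 = 0.
Single eigenvalue λ = 1 with algebraic multiplicity 2.
Eigenvector v = (-1,1); generalized eigenvector w with (A-λI)w=v is (-3,2).
General solution: e^(t)[K_1·v + K_2·(t·v + w)].

x(t) = -K_1e^(t) - K_2te^(t) - 3K_2e^(t), z(t) = K_1e^(t) + K_2te^(t) + 2K_2e^(t)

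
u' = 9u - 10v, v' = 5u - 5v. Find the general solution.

Coefficient matrix A = [[9, -10], [5, -5]].
Characteristic polynomial det(A - λI) = λ^2 - 4λ + 5 = 0.
Eigenvalues λ = 2 ± i (complex conjugate pair).
For λ=2+i: an eigenvector is (3,2) - i(1,1) = (3 - i, 2 - i).
A real fundamental pair from Re and Im of e^((2+i)t)v: X_1 = e^(2t)(cos(t)·(3,2) + sin(t)·(1,1)), X_2 = e^(2t)(sin(t)·(3,2) - cos(t)·(1,1)).
General solution: K_1X_1 + K_2X_2.

u(t) = K_1e^(2t)sin(t) + 3K_1e^(2t)cos(t) + 3K_2e^(2t)sin(t) - K_2e^(2t)cos(t), v(t) = K_1e^(2t)sin(t) + 2K_1e^(2t)cos(t) + 2K_2e^(2t)sin(t) - K_2e^(2t)cos(t)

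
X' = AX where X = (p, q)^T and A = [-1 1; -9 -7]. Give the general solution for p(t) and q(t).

p(t) = C_1e^(-4t) + C_2te^(-4t), q(t) = -3C_1e^(-4t) - 3C_2te^(-4t) + C_2e^(-4t)

Coefficient matrix A = [[-1, 1], [-9, -7]].
Characteristic polynomial det(A - λI) = λ^2 + 8λ + 16 = 0.
Single eigenvalue λ = -4 with algebraic multiplicity 2.
Eigenvector v = (1,-3); generalized eigenvector w with (A-λI)w=v is (0,1).
General solution: e^(-4t)[C_1·v + C_2·(t·v + w)].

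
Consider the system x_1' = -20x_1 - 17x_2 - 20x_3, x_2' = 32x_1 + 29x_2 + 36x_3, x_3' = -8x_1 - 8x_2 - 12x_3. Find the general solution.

x_1(t) = K_1e^(-3t) + 3K_2e^(-4t) - 2K_3e^(4t), x_2(t) = -K_1e^(-3t) - 4K_2e^(-4t) + 4K_3e^(4t), x_3(t) = K_2e^(-4t) - K_3e^(4t)

Coefficient matrix A = [[-20, -17, -20], [32, 29, 36], [-8, -8, -12]].
det(A - λI) = 0 gives eigenvalues λ = -3, -4, 4.
For λ=-3: eigenvector (1,-1,0).
For λ=-4: eigenvector (3,-4,1).
For λ=4: eigenvector (-2,4,-1).
General solution: K_1e^(-3t)(1,-1,0) + K_2e^(-4t)(3,-4,1) + K_3e^(4t)(-2,4,-1).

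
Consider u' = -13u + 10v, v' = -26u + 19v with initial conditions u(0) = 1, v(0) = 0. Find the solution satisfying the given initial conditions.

Coefficient matrix A = [[-13, 10], [-26, 19]].
Characteristic polynomial det(A - λI) = λ^2 - 6λ + 13 = 0.
Eigenvalues λ = 3 ± 2i (complex conjugate pair).
For λ=3+2i: an eigenvector is (-1,-2) - i(-2,-3) = (-1 + 2i, -2 + 3i).
A real fundamental pair from Re and Im of e^((3+2i)t)v: X_1 = e^(3t)(cos(2t)·(-1,-2) + sin(2t)·(-2,-3)), X_2 = e^(3t)(sin(2t)·(-1,-2) - cos(2t)·(-2,-3)).
General solution: K_1X_1 + K_2X_2.
Applying u(0)=1, v(0)=0 gives K_1=3, K_2=2.

u(t) = -8e^(3t)sin(2t) + e^(3t)cos(2t), v(t) = -13e^(3t)sin(2t)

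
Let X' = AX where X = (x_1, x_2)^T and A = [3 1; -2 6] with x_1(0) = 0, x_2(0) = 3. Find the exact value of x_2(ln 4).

5376

A = [[3,1],[-2,6]]; eigenvalues λ = 4, 5.
Eigenvectors: (1,1) for λ=4, (-1,-2) for λ=5.
From the initial condition, c_1 = -3, c_2 = -3.
x_2(ln 4) = (-3)(4^4)(1) + (-3)(4^5)(-2) = 5376.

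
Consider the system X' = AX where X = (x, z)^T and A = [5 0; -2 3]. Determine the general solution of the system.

x(t) = -c_1e^(5t), z(t) = c_1e^(5t) - c_2e^(3t)

Coefficient matrix A = [[5, 0], [-2, 3]].
Characteristic polynomial det(A - λI) = λ^2 - 8λ + 15 = 0.
Eigenvalues λ = 5, 3.
For λ=5: (A-λI) row 2 is [-2, -2], so an eigenvector is (-1, 1).
For λ=3: (A-λI) row 1 is [2, 0], so an eigenvector is (0, -1).
General solution: c_1e^(5t)(-1,1) + c_2e^(3t)(0,-1).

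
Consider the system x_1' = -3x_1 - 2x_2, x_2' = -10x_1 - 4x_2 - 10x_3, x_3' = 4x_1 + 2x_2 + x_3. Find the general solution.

Coefficient matrix A = [[-3, -2, 0], [-10, -4, -10], [4, 2, 1]].
det(A - λI) = 0 gives eigenvalues λ = 1, -4, -3.
For λ=1: eigenvector (1,-2,0).
For λ=-4: eigenvector (2,1,-2).
For λ=-3: eigenvector (-1,0,1).
General solution: C_1e^(t)(1,-2,0) + C_2e^(-4t)(2,1,-2) + C_3e^(-3t)(-1,0,1).

x_1(t) = C_1e^(t) + 2C_2e^(-4t) - C_3e^(-3t), x_2(t) = -2C_1e^(t) + C_2e^(-4t), x_3(t) = -2C_2e^(-4t) + C_3e^(-3t)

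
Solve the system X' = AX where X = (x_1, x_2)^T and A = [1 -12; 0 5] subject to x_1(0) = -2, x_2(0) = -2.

x_1(t) = 6e^(5t) - 8e^(t), x_2(t) = -2e^(5t)

Coefficient matrix A = [[1, -12], [0, 5]].
Characteristic polynomial det(A - λI) = λ^2 - 6λ + 5 = 0.
Eigenvalues λ = 1, 5.
For λ=1: (A-λI) row 1 is [0, -12], so an eigenvector is (-1, 0).
For λ=5: (A-λI) row 1 is [-4, -12], so an eigenvector is (-3, 1).
General solution: c_1e^(t)(-1,0) + c_2e^(5t)(-3,1).
Applying x_1(0)=-2, x_2(0)=-2 gives c_1=8, c_2=-2.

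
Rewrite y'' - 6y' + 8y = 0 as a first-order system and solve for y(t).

Let x_1 = y, x_2 = y'. Then x_1' = x_2 and x_2' = -8x_1 + 6x_2.
A = [[0,1],[-8,6]]; det(A-λI) = λ^2 - 6λ + 8.
Eigenvalues λ = 2, 4 with eigenvectors (1,2), (1,4).

y(t) = C_1e^(2t) + C_2e^(4t)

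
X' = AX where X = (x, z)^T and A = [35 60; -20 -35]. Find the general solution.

x(t) = -3c_1e^(-5t) + 2c_2e^(5t), z(t) = 2c_1e^(-5t) - c_2e^(5t)

Coefficient matrix A = [[35, 60], [-20, -35]].
Characteristic polynomial det(A - λI) = λ^2 - 25 = 0.
Eigenvalues λ = -5, 5.
For λ=-5: (A-λI) row 1 is [40, 60], so an eigenvector is (-3, 2).
For λ=5: (A-λI) row 1 is [30, 60], so an eigenvector is (2, -1).
General solution: c_1e^(-5t)(-3,2) + c_2e^(5t)(2,-1).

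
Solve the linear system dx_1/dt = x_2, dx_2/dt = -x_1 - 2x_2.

x_1(t) = K_1e^(-t) + K_2te^(-t) + K_2e^(-t), x_2(t) = -K_1e^(-t) - K_2te^(-t)

Coefficient matrix A = [[0, 1], [-1, -2]].
Characteristic polynomial det(A - λI) = λ^2 + 2λ + 1 = 0.
Single eigenvalue λ = -1 with algebraic multiplicity 2.
Eigenvector v = (1,-1); generalized eigenvector w with (A-λI)w=v is (1,0).
General solution: e^(-t)[K_1·v + K_2·(t·v + w)].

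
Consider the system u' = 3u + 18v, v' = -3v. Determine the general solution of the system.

Coefficient matrix A = [[3, 18], [0, -3]].
Characteristic polynomial det(A - λI) = λ^2 - 9 = 0.
Eigenvalues λ = 3, -3.
For λ=3: (A-λI) row 1 is [0, 18], so an eigenvector is (1, 0).
For λ=-3: (A-λI) row 1 is [6, 18], so an eigenvector is (3, -1).
General solution: K_1e^(3t)(1,0) + K_2e^(-3t)(3,-1).

u(t) = K_1e^(3t) + 3K_2e^(-3t), v(t) = -K_2e^(-3t)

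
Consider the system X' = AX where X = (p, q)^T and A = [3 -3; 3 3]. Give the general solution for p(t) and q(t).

Coefficient matrix A = [[3, -3], [3, 3]].
Characteristic polynomial det(A - λI) = λ^2 - 6λ + 18 = 0.
Eigenvalues λ = 3 ± 3i (complex conjugate pair).
For λ=3+3i: an eigenvector is (0,1) - i(-1,0) = (0 + i, 1).
A real fundamental pair from Re and Im of e^((3+3i)t)v: X_1 = e^(3t)(cos(3t)·(0,1) + sin(3t)·(-1,0)), X_2 = e^(3t)(sin(3t)·(0,1) - cos(3t)·(-1,0)).
General solution: C_1X_1 + C_2X_2.

p(t) = -C_1e^(3t)sin(3t) + C_2e^(3t)cos(3t), q(t) = C_1e^(3t)cos(3t) + C_2e^(3t)sin(3t)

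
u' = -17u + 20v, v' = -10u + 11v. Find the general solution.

Coefficient matrix A = [[-17, 20], [-10, 11]].
Characteristic polynomial det(A - λI) = λ^2 + 6λ + 13 = 0.
Eigenvalues λ = -3 ± 2i (complex conjugate pair).
For λ=-3+2i: an eigenvector is (-3,-2) - i(1,1) = (-3 - i, -2 - i).
A real fundamental pair from Re and Im of e^((-3+2i)t)v: X_1 = e^(-3t)(cos(2t)·(-3,-2) + sin(2t)·(1,1)), X_2 = e^(-3t)(sin(2t)·(-3,-2) - cos(2t)·(1,1)).
General solution: C_1X_1 + C_2X_2.

u(t) = C_1e^(-3t)sin(2t) - 3C_1e^(-3t)cos(2t) - 3C_2e^(-3t)sin(2t) - C_2e^(-3t)cos(2t), v(t) = C_1e^(-3t)sin(2t) - 2C_1e^(-3t)cos(2t) - 2C_2e^(-3t)sin(2t) - C_2e^(-3t)cos(2t)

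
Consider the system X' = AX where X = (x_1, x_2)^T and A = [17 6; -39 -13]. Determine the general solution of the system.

Coefficient matrix A = [[17, 6], [-39, -13]].
Characteristic polynomial det(A - λI) = λ^2 - 4λ + 13 = 0.
Eigenvalues λ = 2 ± 3i (complex conjugate pair).
For λ=2+3i: an eigenvector is (-1,2) - i(-1,3) = (-1 + i, 2 - 3i).
A real fundamental pair from Re and Im of e^((2+3i)t)v: X_1 = e^(2t)(cos(3t)·(-1,2) + sin(3t)·(-1,3)), X_2 = e^(2t)(sin(3t)·(-1,2) - cos(3t)·(-1,3)).
General solution: K_1X_1 + K_2X_2.

x_1(t) = -K_1e^(2t)sin(3t) - K_1e^(2t)cos(3t) - K_2e^(2t)sin(3t) + K_2e^(2t)cos(3t), x_2(t) = 3K_1e^(2t)sin(3t) + 2K_1e^(2t)cos(3t) + 2K_2e^(2t)sin(3t) - 3K_2e^(2t)cos(3t)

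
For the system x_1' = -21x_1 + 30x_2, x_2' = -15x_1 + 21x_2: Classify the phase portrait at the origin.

A = [[-21,30],[-15,21]]; det(A-λI) = λ^2 + 9.
λ = 0 ± 3i: zero real part.

center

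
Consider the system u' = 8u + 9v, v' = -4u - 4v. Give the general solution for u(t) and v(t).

u(t) = -3K_1e^(2t) - 3K_2te^(2t) + K_2e^(2t), v(t) = 2K_1e^(2t) + 2K_2te^(2t) - K_2e^(2t)

Coefficient matrix A = [[8, 9], [-4, -4]].
Characteristic polynomial det(A - λI) = λ^2 - 4λ + 4 = 0.
Single eigenvalue λ = 2 with algebraic multiplicity 2.
Eigenvector v = (-3,2); generalized eigenvector w with (A-λI)w=v is (1,-1).
General solution: e^(2t)[K_1·v + K_2·(t·v + w)].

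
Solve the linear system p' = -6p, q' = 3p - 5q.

Coefficient matrix A = [[-6, 0], [3, -5]].
Characteristic polynomial det(A - λI) = λ^2 + 11λ + 30 = 0.
Eigenvalues λ = -5, -6.
For λ=-5: (A-λI) row 1 is [-1, 0], so an eigenvector is (0, -1).
For λ=-6: (A-λI) row 2 is [3, 1], so an eigenvector is (-1, 3).
General solution: c_1e^(-5t)(0,-1) + c_2e^(-6t)(-1,3).

p(t) = -c_2e^(-6t), q(t) = -c_1e^(-5t) + 3c_2e^(-6t)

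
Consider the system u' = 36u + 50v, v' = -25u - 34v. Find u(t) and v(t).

u(t) = K_1e^(t)sin(5t) + 3K_1e^(t)cos(5t) + 3K_2e^(t)sin(5t) - K_2e^(t)cos(5t), v(t) = -K_1e^(t)sin(5t) - 2K_1e^(t)cos(5t) - 2K_2e^(t)sin(5t) + K_2e^(t)cos(5t)

Coefficient matrix A = [[36, 50], [-25, -34]].
Characteristic polynomial det(A - λI) = λ^2 - 2λ + 26 = 0.
Eigenvalues λ = 1 ± 5i (complex conjugate pair).
For λ=1+5i: an eigenvector is (3,-2) - i(1,-1) = (3 - i, -2 + i).
A real fundamental pair from Re and Im of e^((1+5i)t)v: X_1 = e^(t)(cos(5t)·(3,-2) + sin(5t)·(1,-1)), X_2 = e^(t)(sin(5t)·(3,-2) - cos(5t)·(1,-1)).
General solution: K_1X_1 + K_2X_2.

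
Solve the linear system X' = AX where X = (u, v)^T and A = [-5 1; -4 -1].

u(t) = K_1e^(-3t) + K_2te^(-3t) - K_2e^(-3t), v(t) = 2K_1e^(-3t) + 2K_2te^(-3t) - K_2e^(-3t)

Coefficient matrix A = [[-5, 1], [-4, -1]].
Characteristic polynomial det(A - λI) = λ^2 + 6λ + 9 = 0.
Single eigenvalue λ = -3 with algebraic multiplicity 2.
Eigenvector v = (1,2); generalized eigenvector w with (A-λI)w=v is (-1,-1).
General solution: e^(-3t)[K_1·v + K_2·(t·v + w)].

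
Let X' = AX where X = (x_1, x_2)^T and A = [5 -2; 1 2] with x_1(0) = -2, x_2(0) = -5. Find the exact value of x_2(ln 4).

A = [[5,-2],[1,2]]; eigenvalues λ = 3, 4.
Eigenvectors: (-1,-1) for λ=3, (2,1) for λ=4.
From the initial condition, c_1 = 8, c_2 = 3.
x_2(ln 4) = (8)(4^3)(-1) + (3)(4^4)(1) = 256.

256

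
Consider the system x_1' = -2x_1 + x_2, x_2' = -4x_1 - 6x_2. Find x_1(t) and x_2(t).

x_1(t) = -c_1e^(-4t) - c_2te^(-4t) - c_2e^(-4t), x_2(t) = 2c_1e^(-4t) + 2c_2te^(-4t) + c_2e^(-4t)

Coefficient matrix A = [[-2, 1], [-4, -6]].
Characteristic polynomial det(A - λI) = λ^2 + 8λ + 16 = 0.
Single eigenvalue λ = -4 with algebraic multiplicity 2.
Eigenvector v = (-1,2); generalized eigenvector w with (A-λI)w=v is (-1,1).
General solution: e^(-4t)[c_1·v + c_2·(t·v + w)].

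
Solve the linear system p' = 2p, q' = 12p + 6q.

Coefficient matrix A = [[2, 0], [12, 6]].
Characteristic polynomial det(A - λI) = λ^2 - 8λ + 12 = 0.
Eigenvalues λ = 2, 6.
For λ=2: (A-λI) row 2 is [12, 4], so an eigenvector is (-1, 3).
For λ=6: (A-λI) row 1 is [-4, 0], so an eigenvector is (0, -1).
General solution: C_1e^(2t)(-1,3) + C_2e^(6t)(0,-1).

p(t) = -C_1e^(2t), q(t) = 3C_1e^(2t) - C_2e^(6t)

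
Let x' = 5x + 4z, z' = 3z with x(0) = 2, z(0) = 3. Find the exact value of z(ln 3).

A = [[5,4],[0,3]]; eigenvalues λ = 3, 5.
Eigenvectors: (2,-1) for λ=3, (1,0) for λ=5.
From the initial condition, c_1 = -3, c_2 = 8.
z(ln 3) = (-3)(3^3)(-1) + (8)(3^5)(0) = 81.

81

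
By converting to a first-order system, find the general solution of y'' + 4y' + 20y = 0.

Let x_1 = y, x_2 = y'. Then x_1' = x_2 and x_2' = -20x_1 - 4x_2.
A = [[0,1],[-20,-4]]; det(A-λI) = λ^2 + 4λ + 20.
Eigenvalues λ = -2 ± 4i.

y(t) = c_1e^(-2t)cos(4t) + c_2e^(-2t)sin(4t)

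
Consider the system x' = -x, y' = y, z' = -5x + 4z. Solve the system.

x(t) = C_3e^(-t), y(t) = C_2e^(t), z(t) = C_1e^(4t) + C_3e^(-t)

Coefficient matrix A = [[-1, 0, 0], [0, 1, 0], [-5, 0, 4]].
det(A - λI) = 0 gives eigenvalues λ = 4, 1, -1.
For λ=4: eigenvector (0,0,1).
For λ=1: eigenvector (0,1,0).
For λ=-1: eigenvector (1,0,1).
General solution: C_1e^(4t)(0,0,1) + C_2e^(t)(0,1,0) + C_3e^(-t)(1,0,1).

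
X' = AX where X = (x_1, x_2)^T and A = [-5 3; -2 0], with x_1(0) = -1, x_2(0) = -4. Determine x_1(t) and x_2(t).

Coefficient matrix A = [[-5, 3], [-2, 0]].
Characteristic polynomial det(A - λI) = λ^2 + 5λ + 6 = 0.
Eigenvalues λ = -3, -2.
For λ=-3: (A-λI) row 1 is [-2, 3], so an eigenvector is (3, 2).
For λ=-2: (A-λI) row 1 is [-3, 3], so an eigenvector is (-1, -1).
General solution: C_1e^(-3t)(3,2) + C_2e^(-2t)(-1,-1).
Applying x_1(0)=-1, x_2(0)=-4 gives C_1=3, C_2=10.

x_1(t) = -10e^(-2t) + 9e^(-3t), x_2(t) = -10e^(-2t) + 6e^(-3t)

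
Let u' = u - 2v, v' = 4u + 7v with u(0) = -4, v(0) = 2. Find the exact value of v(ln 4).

A = [[1,-2],[4,7]]; eigenvalues λ = 3, 5.
Eigenvectors: (-1,1) for λ=3, (-1,2) for λ=5.
From the initial condition, c_1 = 6, c_2 = -2.
v(ln 4) = (6)(4^3)(1) + (-2)(4^5)(2) = -3712.

-3712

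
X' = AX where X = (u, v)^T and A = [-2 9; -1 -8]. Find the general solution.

Coefficient matrix A = [[-2, 9], [-1, -8]].
Characteristic polynomial det(A - λI) = λ^2 + 10λ + 25 = 0.
Single eigenvalue λ = -5 with algebraic multiplicity 2.
Eigenvector v = (-3,1); generalized eigenvector w with (A-λI)w=v is (-1,0).
General solution: e^(-5t)[c_1·v + c_2·(t·v + w)].

u(t) = -3c_1e^(-5t) - 3c_2te^(-5t) - c_2e^(-5t), v(t) = c_1e^(-5t) + c_2te^(-5t)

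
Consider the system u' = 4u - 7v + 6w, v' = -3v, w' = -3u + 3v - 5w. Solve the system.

u(t) = -C_1e^(-2t) + C_2e^(-3t) - 2C_3e^(t), v(t) = C_2e^(-3t), w(t) = C_1e^(-2t) + C_3e^(t)

Coefficient matrix A = [[4, -7, 6], [0, -3, 0], [-3, 3, -5]].
det(A - λI) = 0 gives eigenvalues λ = -2, -3, 1.
For λ=-2: eigenvector (-1,0,1).
For λ=-3: eigenvector (1,1,0).
For λ=1: eigenvector (-2,0,1).
General solution: C_1e^(-2t)(-1,0,1) + C_2e^(-3t)(1,1,0) + C_3e^(t)(-2,0,1).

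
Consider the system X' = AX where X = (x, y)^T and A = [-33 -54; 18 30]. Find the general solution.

Coefficient matrix A = [[-33, -54], [18, 30]].
Characteristic polynomial det(A - λI) = λ^2 + 3λ - 18 = 0.
Eigenvalues λ = 3, -6.
For λ=3: (A-λI) row 1 is [-36, -54], so an eigenvector is (-3, 2).
For λ=-6: (A-λI) row 1 is [-27, -54], so an eigenvector is (-2, 1).
General solution: c_1e^(3t)(-3,2) + c_2e^(-6t)(-2,1).

x(t) = -3c_1e^(3t) - 2c_2e^(-6t), y(t) = 2c_1e^(3t) + c_2e^(-6t)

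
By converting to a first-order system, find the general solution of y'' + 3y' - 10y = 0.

y(t) = c_1e^(2t) + c_2e^(-5t)

Let x_1 = y, x_2 = y'. Then x_1' = x_2 and x_2' = 10x_1 - 3x_2.
A = [[0,1],[10,-3]]; det(A-λI) = λ^2 + 3λ - 10.
Eigenvalues λ = 2, -5 with eigenvectors (1,2), (1,-5).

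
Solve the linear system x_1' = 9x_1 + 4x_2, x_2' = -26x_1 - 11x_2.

Coefficient matrix A = [[9, 4], [-26, -11]].
Characteristic polynomial det(A - λI) = λ^2 + 2λ + 5 = 0.
Eigenvalues λ = -1 ± 2i (complex conjugate pair).
For λ=-1+2i: an eigenvector is (1,-3) - i(-1,2) = (1 + i, -3 - 2i).
A real fundamental pair from Re and Im of e^((-1+2i)t)v: X_1 = e^(-t)(cos(2t)·(1,-3) + sin(2t)·(-1,2)), X_2 = e^(-t)(sin(2t)·(1,-3) - cos(2t)·(-1,2)).
General solution: c_1X_1 + c_2X_2.

x_1(t) = -c_1e^(-t)sin(2t) + c_1e^(-t)cos(2t) + c_2e^(-t)sin(2t) + c_2e^(-t)cos(2t), x_2(t) = 2c_1e^(-t)sin(2t) - 3c_1e^(-t)cos(2t) - 3c_2e^(-t)sin(2t) - 2c_2e^(-t)cos(2t)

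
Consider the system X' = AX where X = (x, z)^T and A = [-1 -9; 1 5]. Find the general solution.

Coefficient matrix A = [[-1, -9], [1, 5]].
Characteristic polynomial det(A - λI) = λ^2 - 4λ + 4 = 0.
Single eigenvalue λ = 2 with algebraic multiplicity 2.
Eigenvector v = (3,-1); generalized eigenvector w with (A-λI)w=v is (-1,0).
General solution: e^(2t)[c_1·v + c_2·(t·v + w)].

x(t) = 3c_1e^(2t) + 3c_2te^(2t) - c_2e^(2t), z(t) = -c_1e^(2t) - c_2te^(2t)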